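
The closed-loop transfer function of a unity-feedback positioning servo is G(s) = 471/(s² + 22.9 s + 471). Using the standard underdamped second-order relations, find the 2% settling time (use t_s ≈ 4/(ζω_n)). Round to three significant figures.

ω_n = √471 = 21.7 rad/s; ζ = 22.9/(2·21.7) = 0.528.
t_s ≈ 4/(ζω_n) = 4/(0.528·21.7) = 0.349 s.

t_s ≈ 0.349 s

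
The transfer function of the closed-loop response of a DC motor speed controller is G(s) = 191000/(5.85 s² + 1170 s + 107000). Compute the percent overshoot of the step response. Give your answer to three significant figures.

Dividing through by 5.85: denominator becomes s² + 200.0 s + 18290.
So ω_n = √18290 = 135 rad/s and ζ = 200.0/(2·135) = 0.739.
%OS = 100·exp(−πζ/√(1−ζ²)) = 3.17%.

%OS ≈ 3.17%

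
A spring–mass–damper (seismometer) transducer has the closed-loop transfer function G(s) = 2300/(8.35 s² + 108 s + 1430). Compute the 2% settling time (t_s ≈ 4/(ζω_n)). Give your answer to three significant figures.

t_s ≈ 0.619 s

Dividing through by 8.35: denominator becomes s² + 12.93 s + 171.3.
So ω_n = √171.3 = 13.1 rad/s and ζ = 12.93/(2·13.1) = 0.494.
t_s ≈ 4/(ζω_n) = 0.619 s.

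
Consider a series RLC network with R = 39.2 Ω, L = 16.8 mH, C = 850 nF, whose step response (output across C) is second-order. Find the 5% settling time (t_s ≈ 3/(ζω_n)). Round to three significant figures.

For a series RLC circuit (capacitor voltage as output), ω_n = 1/√(LC) = 1/√(16.8 mH · 850 nF) = 8370 rad/s.
ζ = (R/2)·√(C/L) = (39.2/2)·√(850 nF/16.8 mH) = 0.139.
t_s ≈ 3/(ζω_n) = 0.00257 s.

t_s ≈ 0.00257 s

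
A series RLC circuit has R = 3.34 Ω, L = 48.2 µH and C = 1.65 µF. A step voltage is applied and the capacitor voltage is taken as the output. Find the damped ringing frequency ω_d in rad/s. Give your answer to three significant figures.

For a series RLC circuit (capacitor voltage as output), ω_n = 1/√(LC) = 1/√(48.2 µH · 1.65 µF) = 112000 rad/s.
ζ = (R/2)·√(C/L) = (3.34/2)·√(1.65 µF/48.2 µH) = 0.309.
The damped frequency ω_d = ω_n√(1−ζ²) = 107000 rad/s.

ω_d ≈ 107000 rad/s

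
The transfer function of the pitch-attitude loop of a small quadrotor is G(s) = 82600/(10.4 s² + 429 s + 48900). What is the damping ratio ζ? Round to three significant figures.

Dividing through by 10.4: denominator becomes s² + 41.25 s + 4702.
So ω_n = √4702 = 68.6 rad/s and ζ = 41.25/(2·68.6) = 0.301.

ζ ≈ 0.301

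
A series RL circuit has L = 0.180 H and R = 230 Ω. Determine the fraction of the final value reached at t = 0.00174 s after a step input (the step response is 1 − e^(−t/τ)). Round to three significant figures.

τ = L/R = 0.180/230 = 0.000783 s.
y(t)/y_∞ = 1 − e^(−t/τ) = 1 − e^(−0.00174/0.000783) = 1 − e^(−2.22) = 0.892.

y/y_∞ ≈ 0.892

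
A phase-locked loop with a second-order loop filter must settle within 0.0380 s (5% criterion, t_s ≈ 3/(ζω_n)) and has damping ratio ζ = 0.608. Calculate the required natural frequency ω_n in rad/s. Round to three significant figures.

Rearranging t_s ≈ 3/(ζω_n) gives ω_n = 3/(ζ·t_s) = 3/(0.608 × 0.0380) = 130 rad/s.

ω_n ≈ 130 rad/s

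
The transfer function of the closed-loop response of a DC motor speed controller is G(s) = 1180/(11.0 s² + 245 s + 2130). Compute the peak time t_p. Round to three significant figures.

Dividing through by 11.0: denominator becomes s² + 22.27 s + 193.6.
So ω_n = √193.6 = 13.9 rad/s and ζ = 22.27/(2·13.9) = 0.800.
The damped frequency ω_d = ω_n√(1−ζ²) = 8.34 rad/s. t_p = π/ω_d = 0.377 s.

t_p ≈ 0.377 s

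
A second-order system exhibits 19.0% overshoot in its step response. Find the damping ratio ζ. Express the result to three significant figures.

Inverting the overshoot relation: ζ = |ln 0.190|/√(π² + ln²0.190) = 0.467.

ζ ≈ 0.467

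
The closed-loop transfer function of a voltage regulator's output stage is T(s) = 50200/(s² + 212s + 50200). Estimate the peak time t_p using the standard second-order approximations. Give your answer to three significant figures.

t_p ≈ 0.0159 s

Matching coefficients with s² + 2ζω_n s + ω_n² gives ω_n² = 50200 ⇒ ω_n = 224 rad/s, and ζ = 212/(2ω_n) = 0.473.
ω_d = ω_n√(1−ζ²) = 197 rad/s. Then t_p = π/ω_d = 0.0159 s.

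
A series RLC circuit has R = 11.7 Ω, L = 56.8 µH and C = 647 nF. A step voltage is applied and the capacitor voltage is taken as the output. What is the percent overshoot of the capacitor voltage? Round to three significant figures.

%OS ≈ 8.12%

For a series RLC circuit (capacitor voltage as output), ω_n = 1/√(LC) = 1/√(56.8 µH · 647 nF) = 165000 rad/s.
ζ = (R/2)·√(C/L) = (11.7/2)·√(647 nF/56.8 µH) = 0.624.
%OS = 100·exp(−πζ/√(1−ζ²)) = 8.12%.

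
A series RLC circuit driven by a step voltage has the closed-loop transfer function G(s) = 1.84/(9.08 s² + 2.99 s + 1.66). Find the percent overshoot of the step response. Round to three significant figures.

Dividing through by 9.08: denominator becomes s² + 0.3293 s + 0.1828.
So ω_n = √0.1828 = 0.428 rad/s and ζ = 0.3293/(2·0.428) = 0.385.
%OS = 100 e^{−πζ/√(1−ζ²)} with ζ = 0.385 gives 27.0%.

%OS ≈ 27.0%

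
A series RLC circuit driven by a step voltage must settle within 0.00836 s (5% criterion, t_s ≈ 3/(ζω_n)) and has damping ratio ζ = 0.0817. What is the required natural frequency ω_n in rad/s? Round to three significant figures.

Rearranging t_s ≈ 3/(ζω_n) gives ω_n = 3/(ζ·t_s) = 3/(0.0817 × 0.00836) = 4390 rad/s.

ω_n ≈ 4390 rad/s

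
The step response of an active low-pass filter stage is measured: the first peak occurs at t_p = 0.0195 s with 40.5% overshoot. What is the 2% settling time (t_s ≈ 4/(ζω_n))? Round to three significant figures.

From the overshoot, ζ = −ln(OS)/√(π²+ln²(OS)) = 0.276.
From t_p = π/ω_d, ω_d = π/0.0195 = 161 rad/s, so ω_n = ω_d/√(1−ζ²) = 168 rad/s.
t_s ≈ 4/(ζω_n) = 4/(0.276·168) = 0.0863 s.

t_s ≈ 0.0863 s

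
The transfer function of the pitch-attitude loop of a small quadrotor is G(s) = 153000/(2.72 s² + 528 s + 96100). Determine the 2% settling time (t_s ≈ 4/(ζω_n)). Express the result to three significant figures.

Dividing through by 2.72: denominator becomes s² + 194.1 s + 35330.
So ω_n = √35330 = 188 rad/s and ζ = 194.1/(2·188) = 0.516.
t_s ≈ 4/(ζω_n) = 0.0412 s.

t_s ≈ 0.0412 s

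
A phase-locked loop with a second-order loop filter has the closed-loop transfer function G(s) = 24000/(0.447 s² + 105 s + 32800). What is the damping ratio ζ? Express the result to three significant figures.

ζ ≈ 0.434

Dividing through by 0.447: denominator becomes s² + 234.9 s + 73380.
So ω_n = √73380 = 271 rad/s and ζ = 234.9/(2·271) = 0.434.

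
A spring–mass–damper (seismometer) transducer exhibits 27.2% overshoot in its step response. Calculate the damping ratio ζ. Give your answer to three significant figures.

From %OS = 100·exp(−πζ/√(1−ζ²)), invert to get ζ = −ln(OS)/√(π² + ln²(OS)) with OS = 0.272.
−ln 0.272 = 1.302, so ζ = 1.302/√(π² + 1.695) = 0.383.

ζ ≈ 0.383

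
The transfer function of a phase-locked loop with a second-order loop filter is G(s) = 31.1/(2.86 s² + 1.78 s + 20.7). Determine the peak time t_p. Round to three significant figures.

Dividing through by 2.86: denominator becomes s² + 0.6224 s + 7.238.
So ω_n = √7.238 = 2.69 rad/s and ζ = 0.6224/(2·2.69) = 0.116.
The damped frequency ω_d = ω_n√(1−ζ²) = 2.67 rad/s. t_p = π/ω_d = 1.18 s.

t_p ≈ 1.18 s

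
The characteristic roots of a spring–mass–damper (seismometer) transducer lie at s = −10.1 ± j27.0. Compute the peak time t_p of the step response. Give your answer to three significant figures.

t_p = π/ω_d with ω_d = 27.0 (the imaginary part), so t_p = 0.116 s.

t_p ≈ 0.116 s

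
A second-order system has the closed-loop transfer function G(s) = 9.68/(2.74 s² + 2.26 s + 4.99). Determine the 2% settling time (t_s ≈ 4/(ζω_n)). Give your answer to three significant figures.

t_s ≈ 9.70 s

Dividing through by 2.74: denominator becomes s² + 0.8248 s + 1.821.
So ω_n = √1.821 = 1.35 rad/s and ζ = 0.8248/(2·1.35) = 0.306.
t_s ≈ 4/(ζω_n) = 9.70 s.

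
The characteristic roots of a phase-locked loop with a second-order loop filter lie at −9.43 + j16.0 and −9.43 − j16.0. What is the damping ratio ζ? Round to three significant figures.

The poles are at −σ ± jω_d with σ = 9.43 and ω_d = 16.0, so ω_n = √(σ²+ω_d²) = 18.6 rad/s and ζ = σ/ω_n = 0.508.

ζ ≈ 0.508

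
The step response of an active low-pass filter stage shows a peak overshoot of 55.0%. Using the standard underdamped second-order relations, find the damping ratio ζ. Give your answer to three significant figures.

ζ ≈ 0.187

Inverting the overshoot relation: ζ = |ln 0.550|/√(π² + ln²0.550) = 0.187.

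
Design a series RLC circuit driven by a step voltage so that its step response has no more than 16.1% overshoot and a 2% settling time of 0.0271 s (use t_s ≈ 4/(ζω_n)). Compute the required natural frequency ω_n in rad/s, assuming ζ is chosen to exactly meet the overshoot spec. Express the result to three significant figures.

ω_n ≈ 294 rad/s

ζ = −ln(OS)/√(π² + (ln OS)²). With OS = 0.161, ln OS = −1.826 and ζ = 1.826/3.634 = 0.503.
Then ω_n = 4/(ζ t_s) = 4/(0.503 × 0.0271) = 294 rad/s.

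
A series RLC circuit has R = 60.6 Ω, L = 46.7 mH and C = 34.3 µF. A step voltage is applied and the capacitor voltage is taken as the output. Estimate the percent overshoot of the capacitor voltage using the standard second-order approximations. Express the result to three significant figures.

%OS ≈ 1.09%

For a series RLC circuit (capacitor voltage as output), ω_n = 1/√(LC) = 1/√(46.7 mH · 34.3 µF) = 790 rad/s.
ζ = (R/2)·√(C/L) = (60.6/2)·√(34.3 µF/46.7 mH) = 0.821.
Overshoot: exp(−π·0.821/√(1−0.821²)) = 0.0109, i.e. 1.09%.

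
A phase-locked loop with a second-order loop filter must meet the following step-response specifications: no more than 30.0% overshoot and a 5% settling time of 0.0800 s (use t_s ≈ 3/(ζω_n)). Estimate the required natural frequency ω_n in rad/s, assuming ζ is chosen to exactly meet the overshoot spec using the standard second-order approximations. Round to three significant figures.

From %OS = 100·exp(−πζ/√(1−ζ²)), invert to get ζ = −ln(OS)/√(π² + ln²(OS)) with OS = 0.300.
−ln 0.300 = 1.204, so ζ = 1.204/√(π² + 1.450) = 0.358.
From t_s ≈ 3/(ζω_n): ω_n = 3/(ζ·t_s) = 3/(0.358·0.0800) = 105 rad/s.

ω_n ≈ 105 rad/s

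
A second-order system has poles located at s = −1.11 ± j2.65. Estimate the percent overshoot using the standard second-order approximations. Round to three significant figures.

With σ = 1.11, ω_d = 2.65: ω_n = √(σ²+ω_d²) = 2.87 rad/s, ζ = σ/ω_n = 0.386.
%OS = 100 e^{−πζ/√(1−ζ²)} with ζ = 0.386 gives 26.8%.

%OS ≈ 26.8%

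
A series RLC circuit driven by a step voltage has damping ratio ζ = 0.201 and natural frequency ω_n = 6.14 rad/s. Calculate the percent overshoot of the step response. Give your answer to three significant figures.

%OS ≈ 52.5%

For an underdamped second-order system, %OS = 100·exp(−πζ/√(1−ζ²)).
πζ/√(1−ζ²) = π·0.201/√(1−0.0404) = 0.6446, so %OS = 100·e^(−0.6446) = 52.5%.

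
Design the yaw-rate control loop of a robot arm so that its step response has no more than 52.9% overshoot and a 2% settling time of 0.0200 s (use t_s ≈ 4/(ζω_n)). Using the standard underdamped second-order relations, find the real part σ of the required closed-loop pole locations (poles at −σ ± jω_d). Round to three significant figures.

σ ≈ 200

The settling-time spec alone fixes σ = ζω_n = 4/t_s = 4/0.0200 = 200.
(Overshoot then fixes ζ = 0.199 and hence ω_d = σ·√(1−ζ²)/ζ = 987 rad/s.)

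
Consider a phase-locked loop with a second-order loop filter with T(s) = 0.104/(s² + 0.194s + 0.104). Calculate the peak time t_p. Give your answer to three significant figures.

t_p ≈ 10.2 s

ω_n = √0.104 = 0.322 rad/s; ζ = 0.194/(2·0.322) = 0.301.
The damped frequency ω_d = ω_n√(1−ζ²) = 0.308 rad/s. Then t_p = π/ω_d = 10.2 s.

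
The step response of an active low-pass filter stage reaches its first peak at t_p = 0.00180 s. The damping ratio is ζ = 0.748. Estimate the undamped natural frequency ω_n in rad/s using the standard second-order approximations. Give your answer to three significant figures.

ω_n ≈ 2630 rad/s

Peak time t_p = π/ω_d, so ω_d = π/t_p = π/0.00180 = 1750 rad/s.
ω_n = ω_d/√(1−ζ²) = 1750/√0.440 = 2630 rad/s.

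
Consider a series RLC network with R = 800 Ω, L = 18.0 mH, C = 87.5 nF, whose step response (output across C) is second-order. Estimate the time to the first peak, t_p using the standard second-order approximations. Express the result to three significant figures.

t_p ≈ 0.000264 s

For a series RLC circuit (capacitor voltage as output), ω_n = 1/√(LC) = 1/√(18.0 mH · 87.5 nF) = 25200 rad/s.
ζ = (R/2)·√(C/L) = (800/2)·√(87.5 nF/18.0 mH) = 0.882.
ω_d = ω_n√(1−ζ²) = 11900 rad/s. t_p = π/ω_d = 0.000264 s.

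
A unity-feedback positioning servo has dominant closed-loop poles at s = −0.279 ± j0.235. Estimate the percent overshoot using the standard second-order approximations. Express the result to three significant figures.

%OS ≈ 2.40%

The poles are at −σ ± jω_d with σ = 0.279 and ω_d = 0.235, so ω_n = √(σ²+ω_d²) = 0.365 rad/s and ζ = σ/ω_n = 0.765.
Overshoot: exp(−π·0.765/√(1−0.765²)) = 0.0240, i.e. 2.40%.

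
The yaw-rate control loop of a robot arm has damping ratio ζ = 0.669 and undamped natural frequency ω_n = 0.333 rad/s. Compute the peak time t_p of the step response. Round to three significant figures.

The damped frequency is ω_d = ω_n√(1−ζ²) = 0.333·√(1−0.448) = 0.248 rad/s.
Peak time t_p = π/ω_d = π/0.248 = 12.7 s.

t_p ≈ 12.7 s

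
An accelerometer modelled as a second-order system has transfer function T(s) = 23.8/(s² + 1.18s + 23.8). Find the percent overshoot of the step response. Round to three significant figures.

Comparing the denominator to s² + 2ζω_n s + ω_n²: ω_n = √23.8 = 4.88 rad/s, and 2ζω_n = 1.18 so ζ = 1.18/(2·4.88) = 0.121.
Overshoot: exp(−π·0.121/√(1−0.121²)) = 0.682, i.e. 68.2%.

%OS ≈ 68.2%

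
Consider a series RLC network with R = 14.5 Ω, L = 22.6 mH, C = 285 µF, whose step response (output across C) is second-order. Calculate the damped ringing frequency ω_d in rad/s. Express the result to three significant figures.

ω_d ≈ 229 rad/s

For a series RLC circuit (capacitor voltage as output), ω_n = 1/√(LC) = 1/√(22.6 mH · 285 µF) = 394 rad/s.
ζ = (R/2)·√(C/L) = (14.5/2)·√(285 µF/22.6 mH) = 0.814.
The damped frequency ω_d = ω_n√(1−ζ²) = 229 rad/s.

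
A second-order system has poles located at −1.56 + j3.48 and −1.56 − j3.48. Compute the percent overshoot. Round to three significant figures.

%OS ≈ 24.5%

|pole| = ω_n = √(1.56² + 3.48²) = 3.81 rad/s; ζ = cos θ = σ/ω_n = 0.409.
Overshoot: exp(−π·0.409/√(1−0.409²)) = 0.245, i.e. 24.5%.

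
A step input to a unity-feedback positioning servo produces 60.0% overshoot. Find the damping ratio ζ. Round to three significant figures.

ζ ≈ 0.160

ζ = −ln(OS)/√(π² + (ln OS)²). With OS = 0.600, ln OS = −0.5108 and ζ = 0.5108/3.183 = 0.160.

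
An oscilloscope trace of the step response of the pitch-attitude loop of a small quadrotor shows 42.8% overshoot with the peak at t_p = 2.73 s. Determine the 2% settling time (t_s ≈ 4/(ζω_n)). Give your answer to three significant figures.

From the overshoot, ζ = −ln(OS)/√(π²+ln²(OS)) = 0.261.
t_p = π/ω_d ⇒ ω_d = 1.15 rad/s; then ω_n = ω_d/√(1−ζ²) = 1.19 rad/s.
t_s ≈ 4/(ζω_n) = 4/(0.261·1.19) = 12.9 s.

t_s ≈ 12.9 s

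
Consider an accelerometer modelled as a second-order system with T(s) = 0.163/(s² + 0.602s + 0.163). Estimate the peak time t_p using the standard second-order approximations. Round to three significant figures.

t_p ≈ 11.7 s

Comparing the denominator to s² + 2ζω_n s + ω_n²: ω_n = √0.163 = 0.404 rad/s, and 2ζω_n = 0.602 so ζ = 0.602/(2·0.404) = 0.746.
The damped frequency ω_d = ω_n√(1−ζ²) = 0.269 rad/s. Then t_p = π/ω_d = 11.7 s.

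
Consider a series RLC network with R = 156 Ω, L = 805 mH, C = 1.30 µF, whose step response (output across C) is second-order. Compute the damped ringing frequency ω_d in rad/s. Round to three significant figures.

For a series RLC circuit (capacitor voltage as output), ω_n = 1/√(LC) = 1/√(805 mH · 1.30 µF) = 978 rad/s.
ζ = (R/2)·√(C/L) = (156/2)·√(1.30 µF/805 mH) = 0.0991.
ω_d = ω_n√(1−ζ²) = 973 rad/s.

ω_d ≈ 973 rad/s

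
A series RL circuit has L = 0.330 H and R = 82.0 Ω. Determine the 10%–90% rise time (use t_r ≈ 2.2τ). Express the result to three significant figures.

τ = L/R = 0.330/82.0 = 0.00402 s.
t_r ≈ 2.2τ = 0.00885 s.

t_r ≈ 0.00885 s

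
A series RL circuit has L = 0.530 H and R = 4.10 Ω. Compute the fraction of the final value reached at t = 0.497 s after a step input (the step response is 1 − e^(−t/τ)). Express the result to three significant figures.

y/y_∞ ≈ 0.979

τ = L/R = 0.530/4.10 = 0.129 s.
y(t)/y_∞ = 1 − e^(−t/τ) = 1 − e^(−0.497/0.129) = 1 − e^(−3.84) = 0.979.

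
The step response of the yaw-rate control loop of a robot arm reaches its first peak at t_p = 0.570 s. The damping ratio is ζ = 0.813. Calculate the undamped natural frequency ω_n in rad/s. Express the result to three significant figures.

ω_n ≈ 9.47 rad/s

Peak time t_p = π/ω_d, so ω_d = π/t_p = π/0.570 = 5.51 rad/s.
ω_n = ω_d/√(1−ζ²) = 5.51/√0.339 = 9.47 rad/s.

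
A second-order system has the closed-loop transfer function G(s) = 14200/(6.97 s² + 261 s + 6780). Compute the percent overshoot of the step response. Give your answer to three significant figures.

Dividing through by 6.97: denominator becomes s² + 37.45 s + 972.7.
So ω_n = √972.7 = 31.2 rad/s and ζ = 37.45/(2·31.2) = 0.600.
Overshoot: exp(−π·0.600/√(1−0.600²)) = 0.0946, i.e. 9.46%.

%OS ≈ 9.46%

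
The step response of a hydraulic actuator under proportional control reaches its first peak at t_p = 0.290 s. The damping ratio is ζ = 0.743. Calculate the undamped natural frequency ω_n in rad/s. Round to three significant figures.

Peak time t_p = π/ω_d, so ω_d = π/t_p = π/0.290 = 10.8 rad/s.
ω_n = ω_d/√(1−ζ²) = 10.8/√0.448 = 16.2 rad/s.

ω_n ≈ 16.2 rad/s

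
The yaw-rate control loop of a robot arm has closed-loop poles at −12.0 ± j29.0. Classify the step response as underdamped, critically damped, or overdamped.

underdamped

Since the poles form a complex-conjugate pair with nonzero imaginary part, the response is underdamped.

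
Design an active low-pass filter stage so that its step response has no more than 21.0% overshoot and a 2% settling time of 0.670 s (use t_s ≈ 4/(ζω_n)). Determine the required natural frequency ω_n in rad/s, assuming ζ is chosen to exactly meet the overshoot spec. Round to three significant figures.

Inverting the overshoot relation: ζ = |ln 0.210|/√(π² + ln²0.210) = 0.445.
From t_s ≈ 4/(ζω_n): ω_n = 4/(ζ·t_s) = 4/(0.445·0.670) = 13.4 rad/s.

ω_n ≈ 13.4 rad/s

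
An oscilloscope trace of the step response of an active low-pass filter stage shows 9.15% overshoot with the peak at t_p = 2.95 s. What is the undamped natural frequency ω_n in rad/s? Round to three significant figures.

From the overshoot, ζ = −ln(OS)/√(π²+ln²(OS)) = 0.606.
From t_p = π/ω_d, ω_d = π/2.95 = 1.06 rad/s, so ω_n = ω_d/√(1−ζ²) = 1.34 rad/s.

ω_n ≈ 1.34 rad/s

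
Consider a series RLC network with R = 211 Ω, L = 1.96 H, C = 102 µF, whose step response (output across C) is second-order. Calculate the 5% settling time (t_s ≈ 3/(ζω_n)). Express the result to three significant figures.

For a series RLC circuit (capacitor voltage as output), ω_n = 1/√(LC) = 1/√(1.96 H · 102 µF) = 70.7 rad/s.
ζ = (R/2)·√(C/L) = (211/2)·√(102 µF/1.96 H) = 0.761.
t_s ≈ 3/(ζω_n) = 0.0557 s.

t_s ≈ 0.0557 s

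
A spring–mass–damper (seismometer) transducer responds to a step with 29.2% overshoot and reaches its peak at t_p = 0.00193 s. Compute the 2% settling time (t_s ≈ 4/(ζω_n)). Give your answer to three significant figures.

ζ from %OS: ζ = |ln 0.292|/√(π²+ln²0.292) = 0.365.
From t_p = π/ω_d, ω_d = π/0.00193 = 1630 rad/s, so ω_n = ω_d/√(1−ζ²) = 1750 rad/s.
t_s ≈ 4/(ζω_n) = 4/(0.365·1750) = 0.00627 s.

t_s ≈ 0.00627 s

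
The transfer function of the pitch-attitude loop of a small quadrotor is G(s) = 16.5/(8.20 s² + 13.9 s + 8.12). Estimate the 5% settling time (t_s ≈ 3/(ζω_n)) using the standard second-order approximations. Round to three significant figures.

Dividing through by 8.20: denominator becomes s² + 1.695 s + 0.9902.
So ω_n = √0.9902 = 0.995 rad/s and ζ = 1.695/(2·0.995) = 0.852.
t_s ≈ 3/(ζω_n) = 3.54 s.

t_s ≈ 3.54 s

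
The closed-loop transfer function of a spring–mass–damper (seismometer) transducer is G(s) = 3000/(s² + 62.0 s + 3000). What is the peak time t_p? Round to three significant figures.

t_p ≈ 0.0696 s

ω_n = √3000 = 54.8 rad/s; ζ = 62.0/(2·54.8) = 0.566.
ω_d = ω_n√(1−ζ²) = 45.2 rad/s. Then t_p = π/ω_d = 0.0696 s.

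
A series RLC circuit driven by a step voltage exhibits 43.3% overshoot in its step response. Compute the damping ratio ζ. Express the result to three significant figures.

ζ ≈ 0.257

From %OS = 100·exp(−πζ/√(1−ζ²)), invert to get ζ = −ln(OS)/√(π² + ln²(OS)) with OS = 0.433.
−ln 0.433 = 0.8370, so ζ = 0.8370/√(π² + 0.7006) = 0.257.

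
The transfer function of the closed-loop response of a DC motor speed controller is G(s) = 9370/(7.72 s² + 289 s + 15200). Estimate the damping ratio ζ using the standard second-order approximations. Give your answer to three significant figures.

ζ ≈ 0.422

Dividing through by 7.72: denominator becomes s² + 37.44 s + 1969.
So ω_n = √1969 = 44.4 rad/s and ζ = 37.44/(2·44.4) = 0.422.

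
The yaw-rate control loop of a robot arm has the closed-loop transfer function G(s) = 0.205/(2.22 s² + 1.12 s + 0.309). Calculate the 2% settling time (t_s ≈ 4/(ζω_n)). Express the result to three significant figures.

Dividing through by 2.22: denominator becomes s² + 0.5045 s + 0.1392.
So ω_n = √0.1392 = 0.373 rad/s and ζ = 0.5045/(2·0.373) = 0.676.
t_s ≈ 4/(ζω_n) = 15.9 s.

t_s ≈ 15.9 s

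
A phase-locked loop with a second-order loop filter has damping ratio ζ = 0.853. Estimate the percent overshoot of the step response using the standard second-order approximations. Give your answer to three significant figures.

%OS ≈ 0.589%

For an underdamped second-order system, %OS = 100·exp(−πζ/√(1−ζ²)).
πζ/√(1−ζ²) = π·0.853/√(1−0.728) = 5.135, so %OS = 100·e^(−5.135) = 0.589%.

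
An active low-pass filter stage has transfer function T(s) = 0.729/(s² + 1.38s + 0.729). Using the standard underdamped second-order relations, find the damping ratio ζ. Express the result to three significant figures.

ζ ≈ 0.808

ω_n = √0.729 = 0.854 rad/s; ζ = 1.38/(2·0.854) = 0.808.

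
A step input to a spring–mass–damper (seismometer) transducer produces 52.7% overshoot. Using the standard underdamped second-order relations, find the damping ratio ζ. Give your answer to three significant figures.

ζ ≈ 0.200

ζ = −ln(OS)/√(π² + (ln OS)²). With OS = 0.527, ln OS = −0.6406 and ζ = 0.6406/3.206 = 0.200.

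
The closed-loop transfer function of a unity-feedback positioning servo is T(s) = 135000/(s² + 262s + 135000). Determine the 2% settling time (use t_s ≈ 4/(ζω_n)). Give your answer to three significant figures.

t_s ≈ 0.0305 s

Matching coefficients with s² + 2ζω_n s + ω_n² gives ω_n² = 135000 ⇒ ω_n = 367 rad/s, and ζ = 262/(2ω_n) = 0.357.
t_s ≈ 4/(ζω_n) = 4/(0.357·367) = 0.0305 s.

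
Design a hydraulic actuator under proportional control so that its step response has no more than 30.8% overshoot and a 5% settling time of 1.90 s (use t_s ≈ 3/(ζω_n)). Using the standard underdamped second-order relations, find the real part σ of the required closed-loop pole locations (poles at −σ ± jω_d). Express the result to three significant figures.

The settling-time spec alone fixes σ = ζω_n = 3/t_s = 3/1.90 = 1.58.
(Overshoot then fixes ζ = 0.351 and hence ω_d = σ·√(1−ζ²)/ζ = 4.21 rad/s.)

σ ≈ 1.58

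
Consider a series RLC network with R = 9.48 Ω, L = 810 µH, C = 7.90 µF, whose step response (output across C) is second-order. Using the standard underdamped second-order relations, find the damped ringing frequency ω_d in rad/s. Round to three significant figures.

For a series RLC circuit (capacitor voltage as output), ω_n = 1/√(LC) = 1/√(810 µH · 7.90 µF) = 12500 rad/s.
ζ = (R/2)·√(C/L) = (9.48/2)·√(7.90 µF/810 µH) = 0.468.
ω_d = ω_n√(1−ζ²) = 11000 rad/s.

ω_d ≈ 11000 rad/s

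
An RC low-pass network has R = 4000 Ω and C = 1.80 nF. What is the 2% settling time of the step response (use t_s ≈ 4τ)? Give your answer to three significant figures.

τ = RC = 4000 × 1.80 nF = 0.00000720 s.
t_s ≈ 4τ = 0.0000288 s.

t_s ≈ 0.0000288 s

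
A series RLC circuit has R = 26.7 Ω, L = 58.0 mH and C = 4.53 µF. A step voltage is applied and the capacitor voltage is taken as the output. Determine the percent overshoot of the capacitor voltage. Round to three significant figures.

For a series RLC circuit (capacitor voltage as output), ω_n = 1/√(LC) = 1/√(58.0 mH · 4.53 µF) = 1950 rad/s.
ζ = (R/2)·√(C/L) = (26.7/2)·√(4.53 µF/58.0 mH) = 0.118.
%OS = 100·exp(−πζ/√(1−ζ²)) = 68.8%.

%OS ≈ 68.8%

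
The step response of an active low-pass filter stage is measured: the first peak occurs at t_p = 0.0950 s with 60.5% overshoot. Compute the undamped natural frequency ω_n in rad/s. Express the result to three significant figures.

The overshoot fixes ζ = −ln(OS)/√(π²+ln²(OS)) = 0.158.
t_p = π/ω_d ⇒ ω_d = 33.1 rad/s; then ω_n = ω_d/√(1−ζ²) = 33.5 rad/s.

ω_n ≈ 33.5 rad/s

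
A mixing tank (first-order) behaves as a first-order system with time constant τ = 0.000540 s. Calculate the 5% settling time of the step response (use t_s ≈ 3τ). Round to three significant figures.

t_s ≈ 3τ = 0.00162 s.

t_s ≈ 0.00162 s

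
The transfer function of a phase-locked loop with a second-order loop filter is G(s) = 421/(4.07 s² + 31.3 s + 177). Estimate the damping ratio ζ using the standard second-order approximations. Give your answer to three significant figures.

ζ ≈ 0.583

Dividing through by 4.07: denominator becomes s² + 7.690 s + 43.49.
So ω_n = √43.49 = 6.59 rad/s and ζ = 7.690/(2·6.59) = 0.583.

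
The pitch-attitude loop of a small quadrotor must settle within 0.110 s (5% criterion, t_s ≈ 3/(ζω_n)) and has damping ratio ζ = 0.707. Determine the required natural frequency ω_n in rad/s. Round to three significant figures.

Rearranging t_s ≈ 3/(ζω_n) gives ω_n = 3/(ζ·t_s) = 3/(0.707 × 0.110) = 38.6 rad/s.

ω_n ≈ 38.6 rad/s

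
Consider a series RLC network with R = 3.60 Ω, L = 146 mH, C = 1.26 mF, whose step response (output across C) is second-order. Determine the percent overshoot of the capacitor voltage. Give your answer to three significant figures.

%OS ≈ 58.7%

For a series RLC circuit (capacitor voltage as output), ω_n = 1/√(LC) = 1/√(146 mH · 1.26 mF) = 73.7 rad/s.
ζ = (R/2)·√(C/L) = (3.60/2)·√(1.26 mF/146 mH) = 0.167.
Overshoot: exp(−π·0.167/√(1−0.167²)) = 0.587, i.e. 58.7%.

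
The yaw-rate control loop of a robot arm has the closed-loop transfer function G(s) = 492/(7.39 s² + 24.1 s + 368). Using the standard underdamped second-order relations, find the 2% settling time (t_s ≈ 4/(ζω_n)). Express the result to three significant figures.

t_s ≈ 2.45 s

Dividing through by 7.39: denominator becomes s² + 3.261 s + 49.80.
So ω_n = √49.80 = 7.06 rad/s and ζ = 3.261/(2·7.06) = 0.231.
t_s ≈ 4/(ζω_n) = 2.45 s.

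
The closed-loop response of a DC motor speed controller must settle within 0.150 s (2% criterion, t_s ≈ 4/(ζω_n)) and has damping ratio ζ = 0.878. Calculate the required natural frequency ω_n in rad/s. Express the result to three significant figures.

ω_n ≈ 30.4 rad/s

Rearranging t_s ≈ 4/(ζω_n) gives ω_n = 4/(ζ·t_s) = 4/(0.878 × 0.150) = 30.4 rad/s.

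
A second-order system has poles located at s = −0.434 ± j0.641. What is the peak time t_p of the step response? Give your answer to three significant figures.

t_p ≈ 4.90 s

t_p = π/ω_d with ω_d = 0.641 (the imaginary part), so t_p = 4.90 s.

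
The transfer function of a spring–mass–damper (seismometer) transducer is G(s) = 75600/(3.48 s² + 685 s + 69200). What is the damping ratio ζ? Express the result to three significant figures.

ζ ≈ 0.698

Dividing through by 3.48: denominator becomes s² + 196.8 s + 19890.
So ω_n = √19890 = 141 rad/s and ζ = 196.8/(2·141) = 0.698.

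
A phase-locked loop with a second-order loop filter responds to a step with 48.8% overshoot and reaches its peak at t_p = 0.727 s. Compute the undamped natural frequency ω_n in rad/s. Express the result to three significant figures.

ω_n ≈ 4.43 rad/s

From the overshoot, ζ = −ln(OS)/√(π²+ln²(OS)) = 0.223.
From t_p = π/ω_d, ω_d = π/0.727 = 4.32 rad/s, so ω_n = ω_d/√(1−ζ²) = 4.43 rad/s.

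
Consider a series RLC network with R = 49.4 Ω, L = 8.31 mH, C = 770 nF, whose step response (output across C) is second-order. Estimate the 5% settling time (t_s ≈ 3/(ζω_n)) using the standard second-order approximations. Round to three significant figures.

t_s ≈ 0.00101 s

For a series RLC circuit (capacitor voltage as output), ω_n = 1/√(LC) = 1/√(8.31 mH · 770 nF) = 12500 rad/s.
ζ = (R/2)·√(C/L) = (49.4/2)·√(770 nF/8.31 mH) = 0.238.
t_s ≈ 3/(ζω_n) = 0.00101 s.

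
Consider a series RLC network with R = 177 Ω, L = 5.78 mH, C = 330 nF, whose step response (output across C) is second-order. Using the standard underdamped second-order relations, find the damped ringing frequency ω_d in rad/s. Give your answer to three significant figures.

For a series RLC circuit (capacitor voltage as output), ω_n = 1/√(LC) = 1/√(5.78 mH · 330 nF) = 22900 rad/s.
ζ = (R/2)·√(C/L) = (177/2)·√(330 nF/5.78 mH) = 0.669.
ω_d = ω_n√(1−ζ²) = 17000 rad/s.

ω_d ≈ 17000 rad/s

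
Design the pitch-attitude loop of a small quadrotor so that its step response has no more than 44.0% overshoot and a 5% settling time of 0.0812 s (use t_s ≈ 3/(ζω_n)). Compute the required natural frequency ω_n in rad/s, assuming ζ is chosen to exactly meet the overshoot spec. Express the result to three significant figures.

ω_n ≈ 146 rad/s

From %OS = 100·exp(−πζ/√(1−ζ²)), invert to get ζ = −ln(OS)/√(π² + ln²(OS)) with OS = 0.440.
−ln 0.440 = 0.8210, so ζ = 0.8210/√(π² + 0.6740) = 0.253.
From t_s ≈ 3/(ζω_n): ω_n = 3/(ζ·t_s) = 3/(0.253·0.0812) = 146 rad/s.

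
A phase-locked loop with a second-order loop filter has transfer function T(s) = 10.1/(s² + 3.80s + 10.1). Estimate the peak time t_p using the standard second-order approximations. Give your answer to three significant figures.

Comparing the denominator to s² + 2ζω_n s + ω_n²: ω_n = √10.1 = 3.18 rad/s, and 2ζω_n = 3.80 so ζ = 3.80/(2·3.18) = 0.598.
ω_d = 3.18·√(1 − 0.598²) = 2.55 rad/s. Then t_p = π/ω_d = 1.23 s.

t_p ≈ 1.23 s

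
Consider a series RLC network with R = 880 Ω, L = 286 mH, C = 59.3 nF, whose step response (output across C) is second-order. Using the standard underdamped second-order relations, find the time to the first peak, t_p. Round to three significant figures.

t_p ≈ 0.000418 s

For a series RLC circuit (capacitor voltage as output), ω_n = 1/√(LC) = 1/√(286 mH · 59.3 nF) = 7680 rad/s.
ζ = (R/2)·√(C/L) = (880/2)·√(59.3 nF/286 mH) = 0.200.
ω_d = ω_n√(1−ζ²) = 7520 rad/s. t_p = π/ω_d = 0.000418 s.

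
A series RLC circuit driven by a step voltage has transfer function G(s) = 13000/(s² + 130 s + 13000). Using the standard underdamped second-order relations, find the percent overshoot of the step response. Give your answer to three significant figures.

Comparing the denominator to s² + 2ζω_n s + ω_n²: ω_n = √13000 = 114 rad/s, and 2ζω_n = 130 so ζ = 130/(2·114) = 0.570.
Overshoot: exp(−π·0.570/√(1−0.570²)) = 0.113, i.e. 11.3%.

%OS ≈ 11.3%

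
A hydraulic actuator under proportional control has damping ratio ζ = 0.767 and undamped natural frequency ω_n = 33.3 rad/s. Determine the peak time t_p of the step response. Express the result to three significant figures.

t_p ≈ 0.147 s

The damped frequency is ω_d = ω_n√(1−ζ²) = 33.3·√(1−0.588) = 21.4 rad/s.
Peak time t_p = π/ω_d = π/21.4 = 0.147 s.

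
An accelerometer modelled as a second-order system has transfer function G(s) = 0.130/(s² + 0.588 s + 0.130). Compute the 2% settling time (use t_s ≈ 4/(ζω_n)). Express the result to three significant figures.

Matching coefficients with s² + 2ζω_n s + ω_n² gives ω_n² = 0.130 ⇒ ω_n = 0.361 rad/s, and ζ = 0.588/(2ω_n) = 0.815.
t_s ≈ 4/(ζω_n) = 4/(0.815·0.361) = 13.6 s.

t_s ≈ 13.6 s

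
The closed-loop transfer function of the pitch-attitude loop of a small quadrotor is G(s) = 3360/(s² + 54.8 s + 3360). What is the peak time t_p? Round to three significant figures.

t_p ≈ 0.0615 s

Matching coefficients with s² + 2ζω_n s + ω_n² gives ω_n² = 3360 ⇒ ω_n = 58.0 rad/s, and ζ = 54.8/(2ω_n) = 0.473.
The damped frequency ω_d = ω_n√(1−ζ²) = 51.1 rad/s. Then t_p = π/ω_d = 0.0615 s.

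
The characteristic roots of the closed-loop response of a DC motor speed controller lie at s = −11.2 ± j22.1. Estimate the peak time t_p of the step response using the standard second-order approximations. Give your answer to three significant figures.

t_p ≈ 0.142 s

t_p = π/ω_d with ω_d = 22.1 (the imaginary part), so t_p = 0.142 s.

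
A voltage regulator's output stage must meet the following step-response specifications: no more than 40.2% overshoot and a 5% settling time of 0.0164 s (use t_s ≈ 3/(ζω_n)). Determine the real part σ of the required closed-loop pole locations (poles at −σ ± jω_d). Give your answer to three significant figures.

σ ≈ 183

The settling-time spec alone fixes σ = ζω_n = 3/t_s = 3/0.0164 = 183.
(Overshoot then fixes ζ = 0.279 and hence ω_d = σ·√(1−ζ²)/ζ = 631 rad/s.)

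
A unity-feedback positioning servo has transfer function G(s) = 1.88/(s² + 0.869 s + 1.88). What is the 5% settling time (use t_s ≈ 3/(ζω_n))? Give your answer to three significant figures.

t_s ≈ 6.90 s

ω_n = √1.88 = 1.37 rad/s; ζ = 0.869/(2·1.37) = 0.317.
t_s ≈ 3/(ζω_n) = 3/(0.317·1.37) = 6.90 s.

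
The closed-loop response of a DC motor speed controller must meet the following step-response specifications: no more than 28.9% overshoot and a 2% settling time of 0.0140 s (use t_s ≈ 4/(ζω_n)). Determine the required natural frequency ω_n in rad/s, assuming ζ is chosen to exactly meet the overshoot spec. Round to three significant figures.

From %OS = 100·exp(−πζ/√(1−ζ²)), invert to get ζ = −ln(OS)/√(π² + ln²(OS)) with OS = 0.289.
−ln 0.289 = 1.241, so ζ = 1.241/√(π² + 1.541) = 0.367.
Then ω_n = 4/(ζ t_s) = 4/(0.367 × 0.0140) = 777 rad/s.

ω_n ≈ 777 rad/s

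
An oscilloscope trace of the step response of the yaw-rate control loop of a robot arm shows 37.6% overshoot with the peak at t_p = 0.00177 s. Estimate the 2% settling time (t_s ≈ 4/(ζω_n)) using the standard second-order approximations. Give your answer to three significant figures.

ζ from %OS: ζ = |ln 0.376|/√(π²+ln²0.376) = 0.297.
From t_p = π/ω_d, ω_d = π/0.00177 = 1770 rad/s, so ω_n = ω_d/√(1−ζ²) = 1860 rad/s.
t_s ≈ 4/(ζω_n) = 4/(0.297·1860) = 0.00724 s.

t_s ≈ 0.00724 s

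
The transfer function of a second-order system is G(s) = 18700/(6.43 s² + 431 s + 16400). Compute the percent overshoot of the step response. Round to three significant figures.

Dividing through by 6.43: denominator becomes s² + 67.03 s + 2551.
So ω_n = √2551 = 50.5 rad/s and ζ = 67.03/(2·50.5) = 0.664.
%OS = 100 e^{−πζ/√(1−ζ²)} with ζ = 0.664 gives 6.16%.

%OS ≈ 6.16%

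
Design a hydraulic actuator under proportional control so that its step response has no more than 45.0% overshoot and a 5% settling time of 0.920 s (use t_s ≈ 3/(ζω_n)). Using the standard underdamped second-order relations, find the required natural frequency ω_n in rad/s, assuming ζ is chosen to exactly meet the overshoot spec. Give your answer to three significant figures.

ω_n ≈ 13.2 rad/s

ζ = −ln(OS)/√(π² + (ln OS)²). With OS = 0.450, ln OS = −0.7985 and ζ = 0.7985/3.241 = 0.246.
From t_s ≈ 3/(ζω_n): ω_n = 3/(ζ·t_s) = 3/(0.246·0.920) = 13.2 rad/s.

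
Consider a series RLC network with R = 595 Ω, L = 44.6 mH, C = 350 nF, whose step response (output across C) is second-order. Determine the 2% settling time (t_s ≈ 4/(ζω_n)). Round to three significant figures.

For a series RLC circuit (capacitor voltage as output), ω_n = 1/√(LC) = 1/√(44.6 mH · 350 nF) = 8000 rad/s.
ζ = (R/2)·√(C/L) = (595/2)·√(350 nF/44.6 mH) = 0.833.
t_s ≈ 4/(ζω_n) = 0.000600 s.

t_s ≈ 0.000600 s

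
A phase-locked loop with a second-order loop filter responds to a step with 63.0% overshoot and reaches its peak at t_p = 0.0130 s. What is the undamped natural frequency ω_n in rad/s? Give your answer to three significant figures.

The overshoot fixes ζ = −ln(OS)/√(π²+ln²(OS)) = 0.146.
t_p = π/ω_d ⇒ ω_d = 242 rad/s; then ω_n = ω_d/√(1−ζ²) = 244 rad/s.

ω_n ≈ 244 rad/s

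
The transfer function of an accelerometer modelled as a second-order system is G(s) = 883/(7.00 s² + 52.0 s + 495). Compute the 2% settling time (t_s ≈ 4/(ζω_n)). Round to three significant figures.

t_s ≈ 1.08 s

Dividing through by 7.00: denominator becomes s² + 7.429 s + 70.71.
So ω_n = √70.71 = 8.41 rad/s and ζ = 7.429/(2·8.41) = 0.442.
t_s ≈ 4/(ζω_n) = 1.08 s.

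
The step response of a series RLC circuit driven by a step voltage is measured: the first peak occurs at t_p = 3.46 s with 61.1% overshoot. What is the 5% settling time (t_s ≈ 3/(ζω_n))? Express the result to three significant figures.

t_s ≈ 21.1 s

The overshoot fixes ζ = −ln(OS)/√(π²+ln²(OS)) = 0.155.
From t_p = π/ω_d, ω_d = π/3.46 = 0.908 rad/s, so ω_n = ω_d/√(1−ζ²) = 0.919 rad/s.
t_s ≈ 3/(ζω_n) = 3/(0.155·0.919) = 21.1 s.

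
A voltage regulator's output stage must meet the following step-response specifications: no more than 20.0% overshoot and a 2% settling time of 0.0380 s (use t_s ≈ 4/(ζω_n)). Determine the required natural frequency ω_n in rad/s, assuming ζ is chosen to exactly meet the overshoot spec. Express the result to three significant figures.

ω_n ≈ 231 rad/s

ζ = −ln(OS)/√(π² + (ln OS)²). With OS = 0.200, ln OS = −1.609 and ζ = 1.609/3.530 = 0.456.
From t_s ≈ 4/(ζω_n): ω_n = 4/(ζ·t_s) = 4/(0.456·0.0380) = 231 rad/s.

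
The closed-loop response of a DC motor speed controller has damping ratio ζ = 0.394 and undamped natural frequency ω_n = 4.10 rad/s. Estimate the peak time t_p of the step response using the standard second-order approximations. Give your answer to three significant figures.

t_p ≈ 0.834 s

The damped frequency is ω_d = ω_n√(1−ζ²) = 4.10·√(1−0.155) = 3.77 rad/s.
Peak time t_p = π/ω_d = π/3.77 = 0.834 s.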